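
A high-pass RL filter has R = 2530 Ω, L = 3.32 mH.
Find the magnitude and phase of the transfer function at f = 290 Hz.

Step 1 — Angular frequency: ω = 2π·290 = 1822 rad/s.
Step 2 — Transfer function: H(jω) = jωL/(R + jωL).
Step 3 — Numerator jωL = j·6.049; denominator R + jωL = 2530 + j6.049.
Step 4 — H = 5.717e-06 + j0.002391.
Step 5 — Magnitude: |H| = 0.002391 (-52.4 dB); phase: φ = 89.9°.

|H| = 0.002391 (-52.4 dB), φ = 89.9°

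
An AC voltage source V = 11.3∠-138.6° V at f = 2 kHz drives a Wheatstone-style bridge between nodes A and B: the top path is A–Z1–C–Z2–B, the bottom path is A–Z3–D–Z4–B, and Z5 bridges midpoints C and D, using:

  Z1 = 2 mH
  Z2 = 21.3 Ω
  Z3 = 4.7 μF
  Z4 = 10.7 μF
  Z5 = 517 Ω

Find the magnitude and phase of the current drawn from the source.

Step 1 — Angular frequency: ω = 2π·f = 2π·2000 = 1.257e+04 rad/s.
Step 2 — Component impedances:
  Z1: Z = jωL = j·1.257e+04·0.002 = 0 + j25.13 Ω
  Z2: Z = R = 21.3 Ω
  Z3: Z = 1/(jωC) = -j/(ω·C) = 0 - j16.93 Ω
  Z4: Z = 1/(jωC) = -j/(ω·C) = 0 - j7.437 Ω
  Z5: Z = R = 517 Ω
Step 3 — Bridge requires nodal analysis (the Z5 bridge couples midpoints C and D, so the two paths cannot be reduced to a simple series/parallel combination). Setting node B to ground and injecting 1 A at node A, the 3-node admittance system at A, C, D solves to V_A = Z_AB = 28.19 - j25.97 Ω = 38.33∠-42.6° Ω.
Step 4 — Source phasor: V = 11.3∠-138.6° V = -8.476 - j7.473 V.
Step 5 — Ohm's law: I = V / Z_total = (-8.476 - j7.473) / (28.19 - j25.97) = -0.03056 - j0.2932 A.
Step 6 — Convert to polar: |I| = 0.2948 A, ∠I = -96.0°.

I = 0.2948∠-96.0° A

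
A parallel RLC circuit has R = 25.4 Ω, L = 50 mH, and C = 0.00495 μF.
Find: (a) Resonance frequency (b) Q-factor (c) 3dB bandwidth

Step 1 — Resonance: ω₀ = 1/√(LC) = 1/√(0.05·4.95e-09) = 6.356e+04 rad/s.
Step 2 — f₀ = ω₀/(2π) = 1.012e+04 Hz.
Step 3 — Parallel Q: Q = R/(ω₀L) = 25.4/(6.356e+04·0.05) = 0.007992.
Step 4 — Bandwidth: Δω = ω₀/Q = 7.954e+06 rad/s; BW = Δω/(2π) = 1.266e+06 Hz.

(a) f₀ = 1.012e+04 Hz  (b) Q = 0.007992  (c) BW = 1.266e+06 Hz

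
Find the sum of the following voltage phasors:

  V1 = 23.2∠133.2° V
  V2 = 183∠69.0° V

Step 1 — Convert each phasor to rectangular form:
  V1 = 23.2·(cos(133.2°) + j·sin(133.2°)) = -15.88 + j16.91 V
  V2 = 183·(cos(69.0°) + j·sin(69.0°)) = 65.58 + j170.8 V
Step 2 — Sum components: V_total = 49.7 + j187.8 V.
Step 3 — Convert to polar: |V_total| = 194.2 V, ∠V_total = 75.2°.

V_total = 194.2∠75.2° V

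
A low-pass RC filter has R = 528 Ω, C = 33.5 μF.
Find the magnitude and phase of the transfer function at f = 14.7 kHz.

Step 1 — Angular frequency: ω = 2π·1.47e+04 = 9.236e+04 rad/s.
Step 2 — Transfer function: H(jω) = 1/(1 + jωRC).
Step 3 — Denominator: 1 + jωRC = 1 + j·9.236e+04·528·3.35e-05 = 1 + j1634.
Step 4 — H = 3.747e-07 - j0.0006121.
Step 5 — Magnitude: |H| = 0.0006121 (-64.3 dB); phase: φ = -90.0°.

|H| = 0.0006121 (-64.3 dB), φ = -90.0°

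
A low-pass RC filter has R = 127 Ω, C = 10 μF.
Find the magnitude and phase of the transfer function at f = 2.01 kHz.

Step 1 — Angular frequency: ω = 2π·2010 = 1.263e+04 rad/s.
Step 2 — Transfer function: H(jω) = 1/(1 + jωRC).
Step 3 — Denominator: 1 + jωRC = 1 + j·1.263e+04·127·1e-05 = 1 + j16.04.
Step 4 — H = 0.003872 - j0.06211.
Step 5 — Magnitude: |H| = 0.06223 (-24.1 dB); phase: φ = -86.4°.

|H| = 0.06223 (-24.1 dB), φ = -86.4°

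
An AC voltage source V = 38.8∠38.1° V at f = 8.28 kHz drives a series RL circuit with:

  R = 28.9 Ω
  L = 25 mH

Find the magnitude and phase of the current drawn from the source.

Step 1 — Angular frequency: ω = 2π·f = 2π·8280 = 5.202e+04 rad/s.
Step 2 — Component impedances:
  R: Z = R = 28.9 Ω
  L: Z = jωL = j·5.202e+04·0.025 = 0 + j1301 Ω
Step 3 — Series combination: Z_total = R + L = 28.9 + j1301 Ω = 1301∠88.7° Ω.
Step 4 — Source phasor: V = 38.8∠38.1° V = 30.53 + j23.94 V.
Step 5 — Ohm's law: I = V / Z_total = (30.53 + j23.94) / (28.9 + j1301) = 0.01892 - j0.02306 A.
Step 6 — Convert to polar: |I| = 0.02982 A, ∠I = -50.6°.

I = 0.02982∠-50.6° A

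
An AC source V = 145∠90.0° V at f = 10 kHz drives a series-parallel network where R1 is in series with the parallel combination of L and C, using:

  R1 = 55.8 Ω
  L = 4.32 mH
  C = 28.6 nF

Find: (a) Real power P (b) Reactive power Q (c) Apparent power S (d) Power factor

Step 1 — Angular frequency: ω = 2π·f = 2π·1e+04 = 6.283e+04 rad/s.
Step 2 — Component impedances:
  R1: Z = R = 55.8 Ω
  L: Z = jωL = j·6.283e+04·0.00432 = 0 + j271.4 Ω
  C: Z = 1/(jωC) = -j/(ω·C) = 0 - j556.5 Ω
Step 3 — Parallel branch: L || C = 1/(1/L + 1/C) = 0 + j529.9 Ω.
Step 4 — Series with R1: Z_total = R1 + (L || C) = 55.8 + j529.9 Ω = 532.8∠84.0° Ω.
Step 5 — Source phasor: V = 145∠90.0° V = 0 + j145 V.
Step 6 — Current: I = V / Z = 0.2706 + j0.0285 A = 0.2721∠6.0° A.
Step 7 — Complex power: S = V·I* = 4.132 + j39.24 VA.
Step 8 — Real power: P = Re(S) = 4.132 W.
Step 9 — Reactive power: Q = Im(S) = 39.24 VAR.
Step 10 — Apparent power: |S| = 39.46 VA.
Step 11 — Power factor: PF = P/|S| = 0.1047 (lagging).

(a) P = 4.132 W  (b) Q = 39.24 VAR  (c) S = 39.46 VA  (d) PF = 0.1047 (lagging)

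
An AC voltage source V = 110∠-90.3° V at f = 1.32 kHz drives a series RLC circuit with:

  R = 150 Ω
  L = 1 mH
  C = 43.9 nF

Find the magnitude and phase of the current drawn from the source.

Step 1 — Angular frequency: ω = 2π·f = 2π·1320 = 8294 rad/s.
Step 2 — Component impedances:
  R: Z = R = 150 Ω
  L: Z = jωL = j·8294·0.001 = 0 + j8.294 Ω
  C: Z = 1/(jωC) = -j/(ω·C) = 0 - j2747 Ω
Step 3 — Series combination: Z_total = R + L + C = 150 - j2738 Ω = 2742∠-86.9° Ω.
Step 4 — Source phasor: V = 110∠-90.3° V = -0.576 - j110 V.
Step 5 — Ohm's law: I = V / Z_total = (-0.576 - j110) / (150 - j2738) = 0.04004 - j0.002404 A.
Step 6 — Convert to polar: |I| = 0.04011 A, ∠I = -3.4°.

I = 0.04011∠-3.4° A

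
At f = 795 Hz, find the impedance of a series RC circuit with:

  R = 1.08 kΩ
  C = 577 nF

Step 1 — Angular frequency: ω = 2π·f = 2π·795 = 4995 rad/s.
Step 2 — Component impedances:
  R: Z = R = 1080 Ω
  C: Z = 1/(jωC) = -j/(ω·C) = 0 - j347 Ω
Step 3 — Series combination: Z_total = R + C = 1080 - j347 Ω = 1134∠-17.8° Ω.

Z = 1080 - j347 Ω = 1134∠-17.8° Ω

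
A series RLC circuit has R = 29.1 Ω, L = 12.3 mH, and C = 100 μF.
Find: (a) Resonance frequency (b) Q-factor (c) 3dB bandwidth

Step 1 — Resonance: ω₀ = 1/√(LC) = 1/√(0.0123·0.0001) = 901.7 rad/s.
Step 2 — f₀ = ω₀/(2π) = 143.5 Hz.
Step 3 — Series Q: Q = ω₀L/R = 901.7·0.0123/29.1 = 0.3811.
Step 4 — Bandwidth: Δω = ω₀/Q = 2366 rad/s; BW = Δω/(2π) = 376.5 Hz.

(a) f₀ = 143.5 Hz  (b) Q = 0.3811  (c) BW = 376.5 Hz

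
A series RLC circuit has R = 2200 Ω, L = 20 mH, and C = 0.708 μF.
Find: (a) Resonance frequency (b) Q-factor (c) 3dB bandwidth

Step 1 — Resonance: ω₀ = 1/√(LC) = 1/√(0.02·7.08e-07) = 8404 rad/s.
Step 2 — f₀ = ω₀/(2π) = 1337 Hz.
Step 3 — Series Q: Q = ω₀L/R = 8404·0.02/2200 = 0.0764.
Step 4 — Bandwidth: Δω = ω₀/Q = 1.1e+05 rad/s; BW = Δω/(2π) = 1.751e+04 Hz.

(a) f₀ = 1337 Hz  (b) Q = 0.0764  (c) BW = 1.751e+04 Hz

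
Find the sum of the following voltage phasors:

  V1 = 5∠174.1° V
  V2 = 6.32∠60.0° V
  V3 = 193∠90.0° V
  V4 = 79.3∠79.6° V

Step 1 — Convert each phasor to rectangular form:
  V1 = 5·(cos(174.1°) + j·sin(174.1°)) = -4.974 + j0.514 V
  V2 = 6.32·(cos(60.0°) + j·sin(60.0°)) = 3.16 + j5.473 V
  V3 = 193·(cos(90.0°) + j·sin(90.0°)) = 0 + j193 V
  V4 = 79.3·(cos(79.6°) + j·sin(79.6°)) = 14.32 + j78 V
Step 2 — Sum components: V_total = 12.5 + j277 V.
Step 3 — Convert to polar: |V_total| = 277.3 V, ∠V_total = 87.4°.

V_total = 277.3∠87.4° V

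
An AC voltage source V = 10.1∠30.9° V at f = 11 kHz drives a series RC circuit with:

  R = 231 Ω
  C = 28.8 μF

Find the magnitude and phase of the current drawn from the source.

Step 1 — Angular frequency: ω = 2π·f = 2π·1.1e+04 = 6.912e+04 rad/s.
Step 2 — Component impedances:
  R: Z = R = 231 Ω
  C: Z = 1/(jωC) = -j/(ω·C) = 0 - j0.5024 Ω
Step 3 — Series combination: Z_total = R + C = 231 - j0.5024 Ω = 231∠-0.1° Ω.
Step 4 — Source phasor: V = 10.1∠30.9° V = 8.666 + j5.187 V.
Step 5 — Ohm's law: I = V / Z_total = (8.666 + j5.187) / (231 - j0.5024) = 0.03747 + j0.02254 A.
Step 6 — Convert to polar: |I| = 0.04372 A, ∠I = 31.0°.

I = 0.04372∠31.0° A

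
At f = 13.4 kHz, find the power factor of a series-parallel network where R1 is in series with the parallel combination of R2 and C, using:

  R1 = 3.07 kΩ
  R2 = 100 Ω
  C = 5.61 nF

Step 1 — Angular frequency: ω = 2π·f = 2π·1.34e+04 = 8.419e+04 rad/s.
Step 2 — Component impedances:
  R1: Z = R = 3070 Ω
  R2: Z = R = 100 Ω
  C: Z = 1/(jωC) = -j/(ω·C) = 0 - j2117 Ω
Step 3 — Parallel branch: R2 || C = 1/(1/R2 + 1/C) = 99.78 - j4.713 Ω.
Step 4 — Series with R1: Z_total = R1 + (R2 || C) = 3170 - j4.713 Ω = 3170∠-0.1° Ω.
Step 5 — Power factor: PF = cos(φ) = Re(Z)/|Z| = 3170/3170 = 1.
Step 6 — Type: Im(Z) = -4.713 ⇒ leading (phase φ = -0.1°).

PF = 1 (leading, φ = -0.1°)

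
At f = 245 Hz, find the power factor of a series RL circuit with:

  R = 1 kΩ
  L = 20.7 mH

Step 1 — Angular frequency: ω = 2π·f = 2π·245 = 1539 rad/s.
Step 2 — Component impedances:
  R: Z = R = 1000 Ω
  L: Z = jωL = j·1539·0.0207 = 0 + j31.87 Ω
Step 3 — Series combination: Z_total = R + L = 1000 + j31.87 Ω = 1001∠1.8° Ω.
Step 4 — Power factor: PF = cos(φ) = Re(Z)/|Z| = 1000/1000.5 = 0.9995.
Step 5 — Type: Im(Z) = 31.87 ⇒ lagging (phase φ = 1.8°).

PF = 0.9995 (lagging, φ = 1.8°)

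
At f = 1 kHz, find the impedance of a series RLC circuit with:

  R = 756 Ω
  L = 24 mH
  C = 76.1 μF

Step 1 — Angular frequency: ω = 2π·f = 2π·1000 = 6283 rad/s.
Step 2 — Component impedances:
  R: Z = R = 756 Ω
  L: Z = jωL = j·6283·0.024 = 0 + j150.8 Ω
  C: Z = 1/(jωC) = -j/(ω·C) = 0 - j2.091 Ω
Step 3 — Series combination: Z_total = R + L + C = 756 + j148.7 Ω = 770.5∠11.1° Ω.

Z = 756 + j148.7 Ω = 770.5∠11.1° Ω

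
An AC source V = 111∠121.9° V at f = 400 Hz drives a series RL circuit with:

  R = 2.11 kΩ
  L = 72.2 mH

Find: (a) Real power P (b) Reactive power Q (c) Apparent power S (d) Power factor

Step 1 — Angular frequency: ω = 2π·f = 2π·400 = 2513 rad/s.
Step 2 — Component impedances:
  R: Z = R = 2110 Ω
  L: Z = jωL = j·2513·0.0722 = 0 + j181.5 Ω
Step 3 — Series combination: Z_total = R + L = 2110 + j181.5 Ω = 2118∠4.9° Ω.
Step 4 — Source phasor: V = 111∠121.9° V = -58.66 + j94.24 V.
Step 5 — Current: I = V / Z = -0.02378 + j0.04671 A = 0.05241∠117.0° A.
Step 6 — Complex power: S = V·I* = 5.796 + j0.4985 VA.
Step 7 — Real power: P = Re(S) = 5.796 W.
Step 8 — Reactive power: Q = Im(S) = 0.4985 VAR.
Step 9 — Apparent power: |S| = 5.818 VA.
Step 10 — Power factor: PF = P/|S| = 0.9963 (lagging).

(a) P = 5.796 W  (b) Q = 0.4985 VAR  (c) S = 5.818 VA  (d) PF = 0.9963 (lagging)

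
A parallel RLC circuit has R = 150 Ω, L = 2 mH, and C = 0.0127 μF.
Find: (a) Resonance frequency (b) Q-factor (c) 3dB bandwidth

Step 1 — Resonance: ω₀ = 1/√(LC) = 1/√(0.002·1.27e-08) = 1.984e+05 rad/s.
Step 2 — f₀ = ω₀/(2π) = 3.158e+04 Hz.
Step 3 — Parallel Q: Q = R/(ω₀L) = 150/(1.984e+05·0.002) = 0.378.
Step 4 — Bandwidth: Δω = ω₀/Q = 5.249e+05 rad/s; BW = Δω/(2π) = 8.355e+04 Hz.

(a) f₀ = 3.158e+04 Hz  (b) Q = 0.378  (c) BW = 8.355e+04 Hz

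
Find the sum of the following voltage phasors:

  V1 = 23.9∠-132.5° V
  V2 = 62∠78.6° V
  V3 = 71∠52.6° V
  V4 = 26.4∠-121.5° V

Step 1 — Convert each phasor to rectangular form:
  V1 = 23.9·(cos(-132.5°) + j·sin(-132.5°)) = -16.15 - j17.62 V
  V2 = 62·(cos(78.6°) + j·sin(78.6°)) = 12.25 + j60.78 V
  V3 = 71·(cos(52.6°) + j·sin(52.6°)) = 43.12 + j56.4 V
  V4 = 26.4·(cos(-121.5°) + j·sin(-121.5°)) = -13.79 - j22.51 V
Step 2 — Sum components: V_total = 25.44 + j77.05 V.
Step 3 — Convert to polar: |V_total| = 81.14 V, ∠V_total = 71.7°.

V_total = 81.14∠71.7° V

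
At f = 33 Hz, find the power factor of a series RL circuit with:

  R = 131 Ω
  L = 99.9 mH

Step 1 — Angular frequency: ω = 2π·f = 2π·33 = 207.3 rad/s.
Step 2 — Component impedances:
  R: Z = R = 131 Ω
  L: Z = jωL = j·207.3·0.0999 = 0 + j20.71 Ω
Step 3 — Series combination: Z_total = R + L = 131 + j20.71 Ω = 132.6∠9.0° Ω.
Step 4 — Power factor: PF = cos(φ) = Re(Z)/|Z| = 131/132.63 = 0.9877.
Step 5 — Type: Im(Z) = 20.71 ⇒ lagging (phase φ = 9.0°).

PF = 0.9877 (lagging, φ = 9.0°)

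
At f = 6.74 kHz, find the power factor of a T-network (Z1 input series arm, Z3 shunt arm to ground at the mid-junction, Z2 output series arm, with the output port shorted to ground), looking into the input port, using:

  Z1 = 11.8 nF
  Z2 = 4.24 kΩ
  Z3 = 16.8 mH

Step 1 — Angular frequency: ω = 2π·f = 2π·6740 = 4.235e+04 rad/s.
Step 2 — Component impedances:
  Z1: Z = 1/(jωC) = -j/(ω·C) = 0 - j2001 Ω
  Z2: Z = R = 4240 Ω
  Z3: Z = jωL = j·4.235e+04·0.0168 = 0 + j711.5 Ω
Step 3 — With the output port shorted to ground, the output series arm Z2 runs from the junction to ground; the shunt arm Z3 also runs from the junction to ground. They appear in parallel: Z3 || Z2 = 116.1 + j692 Ω.
Step 4 — Series with input arm Z1: Z_in = Z1 + (Z3 || Z2) = 116.1 - j1309 Ω = 1314∠-84.9° Ω.
Step 5 — Power factor: PF = cos(φ) = Re(Z)/|Z| = 116.11/1314.3 = 0.08834.
Step 6 — Type: Im(Z) = -1309 ⇒ leading (phase φ = -84.9°).

PF = 0.08834 (leading, φ = -84.9°)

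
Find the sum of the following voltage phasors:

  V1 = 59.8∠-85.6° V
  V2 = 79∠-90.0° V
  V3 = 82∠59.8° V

Step 1 — Convert each phasor to rectangular form:
  V1 = 59.8·(cos(-85.6°) + j·sin(-85.6°)) = 4.588 - j59.62 V
  V2 = 79·(cos(-90.0°) + j·sin(-90.0°)) = 0 - j79 V
  V3 = 82·(cos(59.8°) + j·sin(59.8°)) = 41.25 + j70.87 V
Step 2 — Sum components: V_total = 45.84 - j67.75 V.
Step 3 — Convert to polar: |V_total| = 81.8 V, ∠V_total = -55.9°.

V_total = 81.8∠-55.9° V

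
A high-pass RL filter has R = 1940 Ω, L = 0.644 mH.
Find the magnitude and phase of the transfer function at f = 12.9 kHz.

Step 1 — Angular frequency: ω = 2π·1.29e+04 = 8.105e+04 rad/s.
Step 2 — Transfer function: H(jω) = jωL/(R + jωL).
Step 3 — Numerator jωL = j·52.2; denominator R + jωL = 1940 + j52.2.
Step 4 — H = 0.0007234 + j0.02689.
Step 5 — Magnitude: |H| = 0.0269 (-31.4 dB); phase: φ = 88.5°.

|H| = 0.0269 (-31.4 dB), φ = 88.5°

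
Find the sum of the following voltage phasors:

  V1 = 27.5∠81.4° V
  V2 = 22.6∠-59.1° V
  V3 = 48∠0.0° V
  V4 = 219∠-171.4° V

Step 1 — Convert each phasor to rectangular form:
  V1 = 27.5·(cos(81.4°) + j·sin(81.4°)) = 4.112 + j27.19 V
  V2 = 22.6·(cos(-59.1°) + j·sin(-59.1°)) = 11.61 - j19.39 V
  V3 = 48·(cos(0.0°) + j·sin(0.0°)) = 48 V
  V4 = 219·(cos(-171.4°) + j·sin(-171.4°)) = -216.5 - j32.75 V
Step 2 — Sum components: V_total = -152.8 - j24.95 V.
Step 3 — Convert to polar: |V_total| = 154.8 V, ∠V_total = -170.7°.

V_total = 154.8∠-170.7° V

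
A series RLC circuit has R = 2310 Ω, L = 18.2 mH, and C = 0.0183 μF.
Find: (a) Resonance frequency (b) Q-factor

Step 1 — Resonance condition Im(Z)=0 gives ω₀ = 1/√(LC).
Step 2 — ω₀ = 1/√(0.0182·1.83e-08) = 5.479e+04 rad/s.
Step 3 — f₀ = ω₀/(2π) = 8721 Hz.
Step 4 — Series Q: Q = ω₀L/R = 5.479e+04·0.0182/2310 = 0.4317.

(a) f₀ = 8721 Hz  (b) Q = 0.4317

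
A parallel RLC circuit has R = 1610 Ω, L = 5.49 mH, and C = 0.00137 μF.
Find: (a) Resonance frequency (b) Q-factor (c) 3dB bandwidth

Step 1 — Resonance: ω₀ = 1/√(LC) = 1/√(0.00549·1.37e-09) = 3.646e+05 rad/s.
Step 2 — f₀ = ω₀/(2π) = 5.803e+04 Hz.
Step 3 — Parallel Q: Q = R/(ω₀L) = 1610/(3.646e+05·0.00549) = 0.8043.
Step 4 — Bandwidth: Δω = ω₀/Q = 4.534e+05 rad/s; BW = Δω/(2π) = 7.216e+04 Hz.

(a) f₀ = 5.803e+04 Hz  (b) Q = 0.8043  (c) BW = 7.216e+04 Hz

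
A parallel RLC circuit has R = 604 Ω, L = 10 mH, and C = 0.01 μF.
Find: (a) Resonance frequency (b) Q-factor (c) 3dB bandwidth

Step 1 — Resonance: ω₀ = 1/√(LC) = 1/√(0.01·1e-08) = 1e+05 rad/s.
Step 2 — f₀ = ω₀/(2π) = 1.592e+04 Hz.
Step 3 — Parallel Q: Q = R/(ω₀L) = 604/(1e+05·0.01) = 0.604.
Step 4 — Bandwidth: Δω = ω₀/Q = 1.656e+05 rad/s; BW = Δω/(2π) = 2.635e+04 Hz.

(a) f₀ = 1.592e+04 Hz  (b) Q = 0.604  (c) BW = 2.635e+04 Hz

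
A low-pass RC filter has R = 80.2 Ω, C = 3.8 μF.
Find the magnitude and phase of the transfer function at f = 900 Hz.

Step 1 — Angular frequency: ω = 2π·900 = 5655 rad/s.
Step 2 — Transfer function: H(jω) = 1/(1 + jωRC).
Step 3 — Denominator: 1 + jωRC = 1 + j·5655·80.2·3.8e-06 = 1 + j1.723.
Step 4 — H = 0.2519 - j0.4341.
Step 5 — Magnitude: |H| = 0.5019 (-6.0 dB); phase: φ = -59.9°.

|H| = 0.5019 (-6.0 dB), φ = -59.9°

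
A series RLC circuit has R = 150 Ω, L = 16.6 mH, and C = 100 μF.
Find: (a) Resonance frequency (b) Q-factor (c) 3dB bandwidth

Step 1 — Resonance: ω₀ = 1/√(LC) = 1/√(0.0166·0.0001) = 776.2 rad/s.
Step 2 — f₀ = ω₀/(2π) = 123.5 Hz.
Step 3 — Series Q: Q = ω₀L/R = 776.2·0.0166/150 = 0.08589.
Step 4 — Bandwidth: Δω = ω₀/Q = 9036 rad/s; BW = Δω/(2π) = 1438 Hz.

(a) f₀ = 123.5 Hz  (b) Q = 0.08589  (c) BW = 1438 Hz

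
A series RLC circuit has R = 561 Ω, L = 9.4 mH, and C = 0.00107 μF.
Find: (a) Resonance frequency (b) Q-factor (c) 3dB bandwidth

Step 1 — Resonance: ω₀ = 1/√(LC) = 1/√(0.0094·1.07e-09) = 3.153e+05 rad/s.
Step 2 — f₀ = ω₀/(2π) = 5.018e+04 Hz.
Step 3 — Series Q: Q = ω₀L/R = 3.153e+05·0.0094/561 = 5.283.
Step 4 — Bandwidth: Δω = ω₀/Q = 5.968e+04 rad/s; BW = Δω/(2π) = 9499 Hz.

(a) f₀ = 5.018e+04 Hz  (b) Q = 5.283  (c) BW = 9499 Hz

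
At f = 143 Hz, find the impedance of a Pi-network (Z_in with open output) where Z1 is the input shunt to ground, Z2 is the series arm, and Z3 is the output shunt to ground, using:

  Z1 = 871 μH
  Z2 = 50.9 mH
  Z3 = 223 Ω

Step 1 — Angular frequency: ω = 2π·f = 2π·143 = 898.5 rad/s.
Step 2 — Component impedances:
  Z1: Z = jωL = j·898.5·0.000871 = 0 + j0.7826 Ω
  Z2: Z = jωL = j·898.5·0.0509 = 0 + j45.73 Ω
  Z3: Z = R = 223 Ω
Step 3 — With open output, the series arm Z2 and the output shunt Z3 appear in series to ground: Z2 + Z3 = 223 + j45.73 Ω.
Step 4 — Parallel with input shunt Z1: Z_in = Z1 || (Z2 + Z3) = 0.002632 + j0.782 Ω = 0.782∠89.8° Ω.

Z = 0.002632 + j0.782 Ω = 0.782∠89.8° Ω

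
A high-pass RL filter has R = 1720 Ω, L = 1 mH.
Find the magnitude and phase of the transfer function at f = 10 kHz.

Step 1 — Angular frequency: ω = 2π·1e+04 = 6.283e+04 rad/s.
Step 2 — Transfer function: H(jω) = jωL/(R + jωL).
Step 3 — Numerator jωL = j·62.83; denominator R + jωL = 1720 + j62.83.
Step 4 — H = 0.001333 + j0.03648.
Step 5 — Magnitude: |H| = 0.03651 (-28.8 dB); phase: φ = 87.9°.

|H| = 0.03651 (-28.8 dB), φ = 87.9°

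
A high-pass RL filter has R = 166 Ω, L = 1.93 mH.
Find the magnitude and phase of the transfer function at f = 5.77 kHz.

Step 1 — Angular frequency: ω = 2π·5770 = 3.625e+04 rad/s.
Step 2 — Transfer function: H(jω) = jωL/(R + jωL).
Step 3 — Numerator jωL = j·69.97; denominator R + jωL = 166 + j69.97.
Step 4 — H = 0.1509 + j0.3579.
Step 5 — Magnitude: |H| = 0.3884 (-8.2 dB); phase: φ = 67.1°.

|H| = 0.3884 (-8.2 dB), φ = 67.1°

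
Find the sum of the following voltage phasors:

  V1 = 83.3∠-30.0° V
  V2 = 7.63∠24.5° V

Step 1 — Convert each phasor to rectangular form:
  V1 = 83.3·(cos(-30.0°) + j·sin(-30.0°)) = 72.14 - j41.65 V
  V2 = 7.63·(cos(24.5°) + j·sin(24.5°)) = 6.943 + j3.164 V
Step 2 — Sum components: V_total = 79.08 - j38.49 V.
Step 3 — Convert to polar: |V_total| = 87.95 V, ∠V_total = -25.9°.

V_total = 87.95∠-25.9° V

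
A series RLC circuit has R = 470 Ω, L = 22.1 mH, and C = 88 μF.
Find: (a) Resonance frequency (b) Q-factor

Step 1 — Resonance condition Im(Z)=0 gives ω₀ = 1/√(LC).
Step 2 — ω₀ = 1/√(0.0221·8.8e-05) = 717.1 rad/s.
Step 3 — f₀ = ω₀/(2π) = 114.1 Hz.
Step 4 — Series Q: Q = ω₀L/R = 717.1·0.0221/470 = 0.03372.

(a) f₀ = 114.1 Hz  (b) Q = 0.03372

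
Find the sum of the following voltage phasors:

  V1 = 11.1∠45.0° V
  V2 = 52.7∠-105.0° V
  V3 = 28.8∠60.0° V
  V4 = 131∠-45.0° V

Step 1 — Convert each phasor to rectangular form:
  V1 = 11.1·(cos(45.0°) + j·sin(45.0°)) = 7.849 + j7.849 V
  V2 = 52.7·(cos(-105.0°) + j·sin(-105.0°)) = -13.64 - j50.9 V
  V3 = 28.8·(cos(60.0°) + j·sin(60.0°)) = 14.4 + j24.94 V
  V4 = 131·(cos(-45.0°) + j·sin(-45.0°)) = 92.63 - j92.63 V
Step 2 — Sum components: V_total = 101.2 - j110.7 V.
Step 3 — Convert to polar: |V_total| = 150 V, ∠V_total = -47.6°.

V_total = 150∠-47.6° V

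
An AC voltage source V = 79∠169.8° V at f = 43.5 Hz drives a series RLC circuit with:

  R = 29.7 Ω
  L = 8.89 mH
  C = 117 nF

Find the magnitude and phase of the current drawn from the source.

Step 1 — Angular frequency: ω = 2π·f = 2π·43.5 = 273.3 rad/s.
Step 2 — Component impedances:
  R: Z = R = 29.7 Ω
  L: Z = jωL = j·273.3·0.00889 = 0 + j2.43 Ω
  C: Z = 1/(jωC) = -j/(ω·C) = 0 - j3.127e+04 Ω
Step 3 — Series combination: Z_total = R + L + C = 29.7 - j3.127e+04 Ω = 3.127e+04∠-89.9° Ω.
Step 4 — Source phasor: V = 79∠169.8° V = -77.75 + j13.99 V.
Step 5 — Ohm's law: I = V / Z_total = (-77.75 + j13.99) / (29.7 - j3.127e+04) = -0.0004498 - j0.002486 A.
Step 6 — Convert to polar: |I| = 0.002526 A, ∠I = -100.3°.

I = 0.002526∠-100.3° A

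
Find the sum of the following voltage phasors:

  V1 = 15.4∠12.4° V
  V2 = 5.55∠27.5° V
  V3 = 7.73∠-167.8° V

Step 1 — Convert each phasor to rectangular form:
  V1 = 15.4·(cos(12.4°) + j·sin(12.4°)) = 15.04 + j3.307 V
  V2 = 5.55·(cos(27.5°) + j·sin(27.5°)) = 4.923 + j2.563 V
  V3 = 7.73·(cos(-167.8°) + j·sin(-167.8°)) = -7.555 - j1.634 V
Step 2 — Sum components: V_total = 12.41 + j4.236 V.
Step 3 — Convert to polar: |V_total| = 13.11 V, ∠V_total = 18.8°.

V_total = 13.11∠18.8° V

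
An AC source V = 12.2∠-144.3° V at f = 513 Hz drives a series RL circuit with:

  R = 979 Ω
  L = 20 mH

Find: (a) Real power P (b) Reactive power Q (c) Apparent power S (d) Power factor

Step 1 — Angular frequency: ω = 2π·f = 2π·513 = 3223 rad/s.
Step 2 — Component impedances:
  R: Z = R = 979 Ω
  L: Z = jωL = j·3223·0.02 = 0 + j64.47 Ω
Step 3 — Series combination: Z_total = R + L = 979 + j64.47 Ω = 981.1∠3.8° Ω.
Step 4 — Source phasor: V = 12.2∠-144.3° V = -9.907 - j7.119 V.
Step 5 — Current: I = V / Z = -0.01055 - j0.006577 A = 0.01243∠-148.1° A.
Step 6 — Complex power: S = V·I* = 0.1514 + j0.009968 VA.
Step 7 — Real power: P = Re(S) = 0.1514 W.
Step 8 — Reactive power: Q = Im(S) = 0.009968 VAR.
Step 9 — Apparent power: |S| = 0.1517 VA.
Step 10 — Power factor: PF = P/|S| = 0.9978 (lagging).

(a) P = 0.1514 W  (b) Q = 0.009968 VAR  (c) S = 0.1517 VA  (d) PF = 0.9978 (lagging)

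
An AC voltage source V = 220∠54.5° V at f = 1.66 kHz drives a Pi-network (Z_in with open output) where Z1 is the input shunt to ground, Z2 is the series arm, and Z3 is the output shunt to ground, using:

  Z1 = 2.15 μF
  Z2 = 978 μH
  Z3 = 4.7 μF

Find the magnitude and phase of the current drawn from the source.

Step 1 — Angular frequency: ω = 2π·f = 2π·1660 = 1.043e+04 rad/s.
Step 2 — Component impedances:
  Z1: Z = 1/(jωC) = -j/(ω·C) = 0 - j44.59 Ω
  Z2: Z = jωL = j·1.043e+04·0.000978 = 0 + j10.2 Ω
  Z3: Z = 1/(jωC) = -j/(ω·C) = 0 - j20.4 Ω
Step 3 — With open output, the series arm Z2 and the output shunt Z3 appear in series to ground: Z2 + Z3 = 0 - j10.2 Ω.
Step 4 — Parallel with input shunt Z1: Z_in = Z1 || (Z2 + Z3) = 0 - j8.3 Ω = 8.3∠-90.0° Ω.
Step 5 — Source phasor: V = 220∠54.5° V = 127.8 + j179.1 V.
Step 6 — Ohm's law: I = V / Z_total = (127.8 + j179.1) / (0 - j8.3) = -21.58 + j15.39 A.
Step 7 — Convert to polar: |I| = 26.5 A, ∠I = 144.5°.

I = 26.5∠144.5° A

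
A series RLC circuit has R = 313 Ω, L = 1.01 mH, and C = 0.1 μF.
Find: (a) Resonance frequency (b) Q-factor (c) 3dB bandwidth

Step 1 — Resonance: ω₀ = 1/√(LC) = 1/√(0.00101·1e-07) = 9.95e+04 rad/s.
Step 2 — f₀ = ω₀/(2π) = 1.584e+04 Hz.
Step 3 — Series Q: Q = ω₀L/R = 9.95e+04·0.00101/313 = 0.3211.
Step 4 — Bandwidth: Δω = ω₀/Q = 3.099e+05 rad/s; BW = Δω/(2π) = 4.932e+04 Hz.

(a) f₀ = 1.584e+04 Hz  (b) Q = 0.3211  (c) BW = 4.932e+04 Hz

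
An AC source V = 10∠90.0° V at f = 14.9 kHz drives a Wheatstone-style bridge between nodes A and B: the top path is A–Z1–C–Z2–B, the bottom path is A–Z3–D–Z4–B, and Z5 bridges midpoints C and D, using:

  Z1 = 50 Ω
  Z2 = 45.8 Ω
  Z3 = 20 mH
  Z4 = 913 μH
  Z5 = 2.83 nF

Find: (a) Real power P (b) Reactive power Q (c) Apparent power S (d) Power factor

Step 1 — Angular frequency: ω = 2π·f = 2π·1.49e+04 = 9.362e+04 rad/s.
Step 2 — Component impedances:
  Z1: Z = R = 50 Ω
  Z2: Z = R = 45.8 Ω
  Z3: Z = jωL = j·9.362e+04·0.02 = 0 + j1872 Ω
  Z4: Z = jωL = j·9.362e+04·0.000913 = 0 + j85.47 Ω
  Z5: Z = 1/(jωC) = -j/(ω·C) = 0 - j3774 Ω
Step 3 — Bridge requires nodal analysis (the Z5 bridge couples midpoints C and D, so the two paths cannot be reduced to a simple series/parallel combination). Setting node B to ground and injecting 1 A at node A, the 3-node admittance system at A, C, D solves to V_A = Z_AB = 95.61 + j4.21 Ω = 95.7∠2.5° Ω.
Step 4 — Source phasor: V = 10∠90.0° V = 0 + j10 V.
Step 5 — Current: I = V / Z = 0.004597 + j0.1044 A = 0.1045∠87.5° A.
Step 6 — Complex power: S = V·I* = 1.044 + j0.04597 VA.
Step 7 — Real power: P = Re(S) = 1.044 W.
Step 8 — Reactive power: Q = Im(S) = 0.04597 VAR.
Step 9 — Apparent power: |S| = 1.045 VA.
Step 10 — Power factor: PF = P/|S| = 0.999 (lagging).

(a) P = 1.044 W  (b) Q = 0.04597 VAR  (c) S = 1.045 VA  (d) PF = 0.999 (lagging)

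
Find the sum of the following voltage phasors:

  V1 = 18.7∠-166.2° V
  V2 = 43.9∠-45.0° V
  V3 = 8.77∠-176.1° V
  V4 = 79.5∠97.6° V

Step 1 — Convert each phasor to rectangular form:
  V1 = 18.7·(cos(-166.2°) + j·sin(-166.2°)) = -18.16 - j4.461 V
  V2 = 43.9·(cos(-45.0°) + j·sin(-45.0°)) = 31.04 - j31.04 V
  V3 = 8.77·(cos(-176.1°) + j·sin(-176.1°)) = -8.75 - j0.5965 V
  V4 = 79.5·(cos(97.6°) + j·sin(97.6°)) = -10.51 + j78.8 V
Step 2 — Sum components: V_total = -6.382 + j42.7 V.
Step 3 — Convert to polar: |V_total| = 43.18 V, ∠V_total = 98.5°.

V_total = 43.18∠98.5° V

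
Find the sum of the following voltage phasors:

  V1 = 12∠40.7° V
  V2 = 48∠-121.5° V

Step 1 — Convert each phasor to rectangular form:
  V1 = 12·(cos(40.7°) + j·sin(40.7°)) = 9.098 + j7.825 V
  V2 = 48·(cos(-121.5°) + j·sin(-121.5°)) = -25.08 - j40.93 V
Step 2 — Sum components: V_total = -15.98 - j33.1 V.
Step 3 — Convert to polar: |V_total| = 36.76 V, ∠V_total = -115.8°.

V_total = 36.76∠-115.8° V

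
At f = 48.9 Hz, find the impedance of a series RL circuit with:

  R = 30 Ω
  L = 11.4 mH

Step 1 — Angular frequency: ω = 2π·f = 2π·48.9 = 307.2 rad/s.
Step 2 — Component impedances:
  R: Z = R = 30 Ω
  L: Z = jωL = j·307.2·0.0114 = 0 + j3.503 Ω
Step 3 — Series combination: Z_total = R + L = 30 + j3.503 Ω = 30.2∠6.7° Ω.

Z = 30 + j3.503 Ω = 30.2∠6.7° Ω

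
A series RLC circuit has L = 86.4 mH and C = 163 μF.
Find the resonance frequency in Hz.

Step 1 — Resonance condition Im(Z)=0 gives ω₀ = 1/√(LC).
Step 2 — ω₀ = 1/√(0.0864·0.000163) = 266.5 rad/s.
Step 3 — f₀ = ω₀/(2π) = 42.41 Hz.

f₀ = 42.41 Hz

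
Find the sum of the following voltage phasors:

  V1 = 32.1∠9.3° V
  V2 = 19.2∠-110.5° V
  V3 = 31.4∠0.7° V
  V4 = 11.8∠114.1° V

Step 1 — Convert each phasor to rectangular form:
  V1 = 32.1·(cos(9.3°) + j·sin(9.3°)) = 31.68 + j5.187 V
  V2 = 19.2·(cos(-110.5°) + j·sin(-110.5°)) = -6.724 - j17.98 V
  V3 = 31.4·(cos(0.7°) + j·sin(0.7°)) = 31.4 + j0.3836 V
  V4 = 11.8·(cos(114.1°) + j·sin(114.1°)) = -4.818 + j10.77 V
Step 2 — Sum components: V_total = 51.53 - j1.642 V.
Step 3 — Convert to polar: |V_total| = 51.56 V, ∠V_total = -1.8°.

V_total = 51.56∠-1.8° V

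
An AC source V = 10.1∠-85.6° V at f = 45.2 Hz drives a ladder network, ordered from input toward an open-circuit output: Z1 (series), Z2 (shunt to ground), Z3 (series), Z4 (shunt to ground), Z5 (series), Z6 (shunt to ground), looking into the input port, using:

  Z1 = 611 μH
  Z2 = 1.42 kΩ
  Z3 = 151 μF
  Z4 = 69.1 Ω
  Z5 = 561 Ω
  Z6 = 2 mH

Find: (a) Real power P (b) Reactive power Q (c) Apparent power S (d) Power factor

Step 1 — Angular frequency: ω = 2π·f = 2π·45.2 = 284 rad/s.
Step 2 — Component impedances:
  Z1: Z = jωL = j·284·0.000611 = 0 + j0.1735 Ω
  Z2: Z = R = 1420 Ω
  Z3: Z = 1/(jωC) = -j/(ω·C) = 0 - j23.32 Ω
  Z4: Z = R = 69.1 Ω
  Z5: Z = R = 561 Ω
  Z6: Z = jωL = j·284·0.002 = 0 + j0.568 Ω
Step 3 — Ladder network (open output): work backward from the far end, alternating series and parallel combinations. Z_in = 59.3 - j21.24 Ω = 62.99∠-19.7° Ω.
Step 4 — Source phasor: V = 10.1∠-85.6° V = 0.7749 - j10.07 V.
Step 5 — Current: I = V / Z = 0.06548 - j0.1464 A = 0.1603∠-65.9° A.
Step 6 — Complex power: S = V·I* = 1.525 - j0.546 VA.
Step 7 — Real power: P = Re(S) = 1.525 W.
Step 8 — Reactive power: Q = Im(S) = -0.546 VAR.
Step 9 — Apparent power: |S| = 1.619 VA.
Step 10 — Power factor: PF = P/|S| = 0.9415 (leading).

(a) P = 1.525 W  (b) Q = -0.546 VAR  (c) S = 1.619 VA  (d) PF = 0.9415 (leading)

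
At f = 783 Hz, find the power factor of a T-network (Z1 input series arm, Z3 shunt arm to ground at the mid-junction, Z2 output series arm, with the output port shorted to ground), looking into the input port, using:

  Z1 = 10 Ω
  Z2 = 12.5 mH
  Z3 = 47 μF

Step 1 — Angular frequency: ω = 2π·f = 2π·783 = 4920 rad/s.
Step 2 — Component impedances:
  Z1: Z = R = 10 Ω
  Z2: Z = jωL = j·4920·0.0125 = 0 + j61.5 Ω
  Z3: Z = 1/(jωC) = -j/(ω·C) = 0 - j4.325 Ω
Step 3 — With the output port shorted to ground, the output series arm Z2 runs from the junction to ground; the shunt arm Z3 also runs from the junction to ground. They appear in parallel: Z3 || Z2 = 0 - j4.652 Ω.
Step 4 — Series with input arm Z1: Z_in = Z1 + (Z3 || Z2) = 10 - j4.652 Ω = 11.03∠-24.9° Ω.
Step 5 — Power factor: PF = cos(φ) = Re(Z)/|Z| = 10/11.029 = 0.9067.
Step 6 — Type: Im(Z) = -4.652 ⇒ leading (phase φ = -24.9°).

PF = 0.9067 (leading, φ = -24.9°)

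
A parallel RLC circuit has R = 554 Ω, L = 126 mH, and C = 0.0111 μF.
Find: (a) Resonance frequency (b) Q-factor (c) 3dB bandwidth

Step 1 — Resonance: ω₀ = 1/√(LC) = 1/√(0.126·1.11e-08) = 2.674e+04 rad/s.
Step 2 — f₀ = ω₀/(2π) = 4256 Hz.
Step 3 — Parallel Q: Q = R/(ω₀L) = 554/(2.674e+04·0.126) = 0.1644.
Step 4 — Bandwidth: Δω = ω₀/Q = 1.626e+05 rad/s; BW = Δω/(2π) = 2.588e+04 Hz.

(a) f₀ = 4256 Hz  (b) Q = 0.1644  (c) BW = 2.588e+04 Hz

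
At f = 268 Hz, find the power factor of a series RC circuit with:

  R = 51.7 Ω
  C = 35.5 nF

Step 1 — Angular frequency: ω = 2π·f = 2π·268 = 1684 rad/s.
Step 2 — Component impedances:
  R: Z = R = 51.7 Ω
  C: Z = 1/(jωC) = -j/(ω·C) = 0 - j1.673e+04 Ω
Step 3 — Series combination: Z_total = R + C = 51.7 - j1.673e+04 Ω = 1.673e+04∠-89.8° Ω.
Step 4 — Power factor: PF = cos(φ) = Re(Z)/|Z| = 51.7/16728.6 = 0.003091.
Step 5 — Type: Im(Z) = -1.673e+04 ⇒ leading (phase φ = -89.8°).

PF = 0.003091 (leading, φ = -89.8°)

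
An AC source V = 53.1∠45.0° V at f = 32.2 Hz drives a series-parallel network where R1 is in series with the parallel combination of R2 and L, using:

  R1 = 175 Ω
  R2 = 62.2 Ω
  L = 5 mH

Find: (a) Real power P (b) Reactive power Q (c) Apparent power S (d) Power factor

Step 1 — Angular frequency: ω = 2π·f = 2π·32.2 = 202.3 rad/s.
Step 2 — Component impedances:
  R1: Z = R = 175 Ω
  R2: Z = R = 62.2 Ω
  L: Z = jωL = j·202.3·0.005 = 0 + j1.012 Ω
Step 3 — Parallel branch: R2 || L = 1/(1/R2 + 1/L) = 0.01645 + j1.011 Ω.
Step 4 — Series with R1: Z_total = R1 + (R2 || L) = 175 + j1.011 Ω = 175∠0.3° Ω.
Step 5 — Source phasor: V = 53.1∠45.0° V = 37.55 + j37.55 V.
Step 6 — Current: I = V / Z = 0.2158 + j0.2133 A = 0.3034∠44.7° A.
Step 7 — Complex power: S = V·I* = 16.11 + j0.09309 VA.
Step 8 — Real power: P = Re(S) = 16.11 W.
Step 9 — Reactive power: Q = Im(S) = 0.09309 VAR.
Step 10 — Apparent power: |S| = 16.11 VA.
Step 11 — Power factor: PF = P/|S| = 1 (lagging).

(a) P = 16.11 W  (b) Q = 0.09309 VAR  (c) S = 16.11 VA  (d) PF = 1 (lagging)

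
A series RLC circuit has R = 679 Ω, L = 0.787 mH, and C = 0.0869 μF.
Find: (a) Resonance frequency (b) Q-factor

Step 1 — Resonance condition Im(Z)=0 gives ω₀ = 1/√(LC).
Step 2 — ω₀ = 1/√(0.000787·8.69e-08) = 1.209e+05 rad/s.
Step 3 — f₀ = ω₀/(2π) = 1.925e+04 Hz.
Step 4 — Series Q: Q = ω₀L/R = 1.209e+05·0.000787/679 = 0.1402.

(a) f₀ = 1.925e+04 Hz  (b) Q = 0.1402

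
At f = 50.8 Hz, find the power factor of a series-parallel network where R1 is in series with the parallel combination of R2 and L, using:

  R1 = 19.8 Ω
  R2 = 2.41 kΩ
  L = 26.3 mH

Step 1 — Angular frequency: ω = 2π·f = 2π·50.8 = 319.2 rad/s.
Step 2 — Component impedances:
  R1: Z = R = 19.8 Ω
  R2: Z = R = 2410 Ω
  L: Z = jωL = j·319.2·0.0263 = 0 + j8.395 Ω
Step 3 — Parallel branch: R2 || L = 1/(1/R2 + 1/L) = 0.02924 + j8.394 Ω.
Step 4 — Series with R1: Z_total = R1 + (R2 || L) = 19.83 + j8.394 Ω = 21.53∠22.9° Ω.
Step 5 — Power factor: PF = cos(φ) = Re(Z)/|Z| = 19.829/21.533 = 0.9209.
Step 6 — Type: Im(Z) = 8.394 ⇒ lagging (phase φ = 22.9°).

PF = 0.9209 (lagging, φ = 22.9°)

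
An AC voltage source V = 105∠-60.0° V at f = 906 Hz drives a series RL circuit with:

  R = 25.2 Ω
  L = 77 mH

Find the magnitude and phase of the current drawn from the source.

Step 1 — Angular frequency: ω = 2π·f = 2π·906 = 5693 rad/s.
Step 2 — Component impedances:
  R: Z = R = 25.2 Ω
  L: Z = jωL = j·5693·0.077 = 0 + j438.3 Ω
Step 3 — Series combination: Z_total = R + L = 25.2 + j438.3 Ω = 439.1∠86.7° Ω.
Step 4 — Source phasor: V = 105∠-60.0° V = 52.5 - j90.93 V.
Step 5 — Ohm's law: I = V / Z_total = (52.5 - j90.93) / (25.2 + j438.3) = -0.1999 - j0.1313 A.
Step 6 — Convert to polar: |I| = 0.2392 A, ∠I = -146.7°.

I = 0.2392∠-146.7° A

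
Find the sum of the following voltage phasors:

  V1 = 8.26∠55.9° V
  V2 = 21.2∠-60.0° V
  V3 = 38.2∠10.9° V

Step 1 — Convert each phasor to rectangular form:
  V1 = 8.26·(cos(55.9°) + j·sin(55.9°)) = 4.631 + j6.84 V
  V2 = 21.2·(cos(-60.0°) + j·sin(-60.0°)) = 10.6 - j18.36 V
  V3 = 38.2·(cos(10.9°) + j·sin(10.9°)) = 37.51 + j7.223 V
Step 2 — Sum components: V_total = 52.74 - j4.297 V.
Step 3 — Convert to polar: |V_total| = 52.92 V, ∠V_total = -4.7°.

V_total = 52.92∠-4.7° V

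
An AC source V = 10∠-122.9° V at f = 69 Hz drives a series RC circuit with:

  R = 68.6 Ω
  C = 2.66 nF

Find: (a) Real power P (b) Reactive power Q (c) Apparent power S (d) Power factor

Step 1 — Angular frequency: ω = 2π·f = 2π·69 = 433.5 rad/s.
Step 2 — Component impedances:
  R: Z = R = 68.6 Ω
  C: Z = 1/(jωC) = -j/(ω·C) = 0 - j8.671e+05 Ω
Step 3 — Series combination: Z_total = R + C = 68.6 - j8.671e+05 Ω = 8.671e+05∠-90.0° Ω.
Step 4 — Source phasor: V = 10∠-122.9° V = -5.432 - j8.396 V.
Step 5 — Current: I = V / Z = 9.682e-06 - j6.265e-06 A = 1.153e-05∠-32.9° A.
Step 6 — Complex power: S = V·I* = 9.123e-09 - j0.0001153 VA.
Step 7 — Real power: P = Re(S) = 9.123e-09 W.
Step 8 — Reactive power: Q = Im(S) = -0.0001153 VAR.
Step 9 — Apparent power: |S| = 0.0001153 VA.
Step 10 — Power factor: PF = P/|S| = 7.911e-05 (leading).

(a) P = 9.123e-09 W  (b) Q = -0.0001153 VAR  (c) S = 0.0001153 VA  (d) PF = 7.911e-05 (leading)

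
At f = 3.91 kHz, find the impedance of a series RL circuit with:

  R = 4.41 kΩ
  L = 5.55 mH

Step 1 — Angular frequency: ω = 2π·f = 2π·3910 = 2.457e+04 rad/s.
Step 2 — Component impedances:
  R: Z = R = 4410 Ω
  L: Z = jωL = j·2.457e+04·0.00555 = 0 + j136.3 Ω
Step 3 — Series combination: Z_total = R + L = 4410 + j136.3 Ω = 4412∠1.8° Ω.

Z = 4410 + j136.3 Ω = 4412∠1.8° Ω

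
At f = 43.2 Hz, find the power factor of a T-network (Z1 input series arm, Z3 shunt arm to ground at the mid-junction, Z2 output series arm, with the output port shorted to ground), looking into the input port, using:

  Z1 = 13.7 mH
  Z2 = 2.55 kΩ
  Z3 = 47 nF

Step 1 — Angular frequency: ω = 2π·f = 2π·43.2 = 271.4 rad/s.
Step 2 — Component impedances:
  Z1: Z = jωL = j·271.4·0.0137 = 0 + j3.719 Ω
  Z2: Z = R = 2550 Ω
  Z3: Z = 1/(jωC) = -j/(ω·C) = 0 - j7.839e+04 Ω
Step 3 — With the output port shorted to ground, the output series arm Z2 runs from the junction to ground; the shunt arm Z3 also runs from the junction to ground. They appear in parallel: Z3 || Z2 = 2547 - j82.87 Ω.
Step 4 — Series with input arm Z1: Z_in = Z1 + (Z3 || Z2) = 2547 - j79.15 Ω = 2549∠-1.8° Ω.
Step 5 — Power factor: PF = cos(φ) = Re(Z)/|Z| = 2547.3/2548.5 = 0.9995.
Step 6 — Type: Im(Z) = -79.15 ⇒ leading (phase φ = -1.8°).

PF = 0.9995 (leading, φ = -1.8°)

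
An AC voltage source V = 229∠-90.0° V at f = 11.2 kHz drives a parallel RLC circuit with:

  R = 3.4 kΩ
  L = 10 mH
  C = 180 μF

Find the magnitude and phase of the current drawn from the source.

Step 1 — Angular frequency: ω = 2π·f = 2π·1.12e+04 = 7.037e+04 rad/s.
Step 2 — Component impedances:
  R: Z = R = 3400 Ω
  L: Z = jωL = j·7.037e+04·0.01 = 0 + j703.7 Ω
  C: Z = 1/(jωC) = -j/(ω·C) = 0 - j0.07895 Ω
Step 3 — Parallel combination: 1/Z_total = 1/R + 1/L + 1/C; Z_total = 1.833e-06 - j0.07895 Ω = 0.07895∠-90.0° Ω.
Step 4 — Source phasor: V = 229∠-90.0° V = 0 - j229 V.
Step 5 — Ohm's law: I = V / Z_total = (0 - j229) / (1.833e-06 - j0.07895) = 2900 - j0.06735 A.
Step 6 — Convert to polar: |I| = 2900 A, ∠I = -0.0°.

I = 2900∠-0.0° A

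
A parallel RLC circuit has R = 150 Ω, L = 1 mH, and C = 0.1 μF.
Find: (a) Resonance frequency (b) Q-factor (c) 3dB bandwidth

Step 1 — Resonance: ω₀ = 1/√(LC) = 1/√(0.001·1e-07) = 1e+05 rad/s.
Step 2 — f₀ = ω₀/(2π) = 1.592e+04 Hz.
Step 3 — Parallel Q: Q = R/(ω₀L) = 150/(1e+05·0.001) = 1.5.
Step 4 — Bandwidth: Δω = ω₀/Q = 6.667e+04 rad/s; BW = Δω/(2π) = 1.061e+04 Hz.

(a) f₀ = 1.592e+04 Hz  (b) Q = 1.5  (c) BW = 1.061e+04 Hz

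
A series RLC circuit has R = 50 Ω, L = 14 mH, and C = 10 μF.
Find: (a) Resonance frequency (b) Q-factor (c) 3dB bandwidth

Step 1 — Resonance condition Im(Z)=0 gives ω₀ = 1/√(LC).
Step 2 — ω₀ = 1/√(0.014·1e-05) = 2673 rad/s.
Step 3 — f₀ = ω₀/(2π) = 425.4 Hz.
Step 4 — Series Q: Q = ω₀L/R = 2673·0.014/50 = 0.7483.
Step 5 — 3dB bandwidth: Δω = ω₀/Q = 3571 rad/s; BW = Δω/(2π) = 568.4 Hz.

(a) f₀ = 425.4 Hz  (b) Q = 0.7483  (c) BW = 568.4 Hz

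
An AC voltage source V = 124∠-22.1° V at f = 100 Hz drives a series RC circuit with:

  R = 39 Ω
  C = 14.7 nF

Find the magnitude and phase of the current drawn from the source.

Step 1 — Angular frequency: ω = 2π·f = 2π·100 = 628.3 rad/s.
Step 2 — Component impedances:
  R: Z = R = 39 Ω
  C: Z = 1/(jωC) = -j/(ω·C) = 0 - j1.083e+05 Ω
Step 3 — Series combination: Z_total = R + C = 39 - j1.083e+05 Ω = 1.083e+05∠-90.0° Ω.
Step 4 — Source phasor: V = 124∠-22.1° V = 114.9 - j46.65 V.
Step 5 — Ohm's law: I = V / Z_total = (114.9 - j46.65) / (39 - j1.083e+05) = 0.0004313 + j0.001061 A.
Step 6 — Convert to polar: |I| = 0.001145 A, ∠I = 67.9°.

I = 0.001145∠67.9° A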